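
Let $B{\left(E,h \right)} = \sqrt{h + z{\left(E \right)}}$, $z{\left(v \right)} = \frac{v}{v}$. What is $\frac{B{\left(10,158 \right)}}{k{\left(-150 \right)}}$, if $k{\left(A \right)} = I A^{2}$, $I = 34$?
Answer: $\frac{\sqrt{159}}{765000} \approx 1.6483 \cdot 10^{-5}$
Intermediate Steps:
$z{\left(v \right)} = 1$
$B{\left(E,h \right)} = \sqrt{1 + h}$ ($B{\left(E,h \right)} = \sqrt{h + 1} = \sqrt{1 + h}$)
$k{\left(A \right)} = 34 A^{2}$
$\frac{B{\left(10,158 \right)}}{k{\left(-150 \right)}} = \frac{\sqrt{1 + 158}}{34 \left(-150\right)^{2}} = \frac{\sqrt{159}}{34 \cdot 22500} = \frac{\sqrt{159}}{765000}$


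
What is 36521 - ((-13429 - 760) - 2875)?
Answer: 53585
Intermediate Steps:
36521 - ((-13429 - 760) - 2875) = 36521 - (-14189 - 2875) = 36521 - 1*(-17064) = 36521 + 17064 = 53585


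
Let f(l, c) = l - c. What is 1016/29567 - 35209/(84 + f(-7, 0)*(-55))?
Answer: -1040547999/13866923 ≈ -75.038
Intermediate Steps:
1016/29567 - 35209/(84 + f(-7, 0)*(-55)) = 1016/29567 - 35209/(84 + (-7 - 1*0)*(-55)) = 1016*(1/29567) - 35209/(84 + (-7 + 0)*(-55)) = 1016/29567 - 35209/(84 - 7*(-55)) = 1016/29567 - 35209/(84 + 385) = 1016/29567 - 35209/469 = -1040547999/13866923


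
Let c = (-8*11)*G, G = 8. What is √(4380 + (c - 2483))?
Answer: √1193 ≈ 34.540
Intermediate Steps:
c = -704 (c = -8*11*8 = -88*8 = -704)
√(4380 + (c - 2483)) = √(4380 + (-704 - 2483)) = √(4380 - 3187) = √1193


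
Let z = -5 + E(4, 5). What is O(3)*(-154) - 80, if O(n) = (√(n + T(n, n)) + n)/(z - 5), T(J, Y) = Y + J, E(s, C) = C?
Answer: 524/5 ≈ 104.80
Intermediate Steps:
T(J, Y) = J + Y
z = 0 (z = -5 + 5 = 0)
O(n) = -n/5 - √3*√n/5 (O(n) = (√(n + (n + n)) + n)/(0 - 5) = (√(n + 2*n) + n)/(-5) = (√(3*n) + n)*(-⅕) = (√3*√n + n)*(-⅕) = (n + √3*√n)*(-⅕) = -n/5 - √3*√n/5)
O(3)*(-154) - 80 = (-⅕*3 - √3*√3/5)*(-154) - 80 = (-⅗ - ⅗)*(-154) - 80 = -6/5*(-154) - 80 = 924/5 - 80 = 524/5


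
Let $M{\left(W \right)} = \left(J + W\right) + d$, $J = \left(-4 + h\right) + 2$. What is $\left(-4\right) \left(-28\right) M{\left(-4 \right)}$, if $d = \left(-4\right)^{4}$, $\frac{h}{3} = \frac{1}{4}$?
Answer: $28084$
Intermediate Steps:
$h = \frac{3}{4} \approx 0.75$
$d = 256$
$J = - \frac{5}{4}$ ($J = \left(-4 + \frac{3}{4}\right) + 2 = - \frac{13}{4} + 2 = - \frac{5}{4} \approx -1.25$)
$M{\left(W \right)} = \frac{1019}{4} + W$ ($M{\left(W \right)} = \left(- \frac{5}{4} + W\right) + 256 = \frac{1019}{4} + W$)
$\left(-4\right) \left(-28\right) M{\left(-4 \right)} = \left(-4\right) \left(-28\right) \left(\frac{1019}{4} - 4\right) = 112 \cdot \frac{1003}{4} = 28084$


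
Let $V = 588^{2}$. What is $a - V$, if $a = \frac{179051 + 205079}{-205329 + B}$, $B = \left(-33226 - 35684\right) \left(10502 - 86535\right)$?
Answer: $- \frac{1811431887614414}{5239228701} \approx -3.4574 \cdot 10^{5}$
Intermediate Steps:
$B = 5239434030$ ($B = \left(-68910\right) \left(-76033\right) = 5239434030$)
$V = 345744$
$a = \frac{384130}{5239228701}$ ($a = \frac{179051 + 205079}{-205329 + 5239434030} = \frac{384130}{5239228701} \approx 7.3318 \cdot 10^{-5}$)
$a - V = \frac{384130}{5239228701} - 345744 = - \frac{1811431887614414}{5239228701}$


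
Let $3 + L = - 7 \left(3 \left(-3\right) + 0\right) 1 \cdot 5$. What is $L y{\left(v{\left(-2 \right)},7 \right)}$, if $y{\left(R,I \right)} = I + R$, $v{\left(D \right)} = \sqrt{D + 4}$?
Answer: $2184 + 312 \sqrt{2} \approx 2625.2$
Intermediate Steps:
$v{\left(D \right)} = \sqrt{4 + D}$
$L = 312$ ($L = -3 - 7 \left(3 \left(-3\right) + 0\right) 1 \cdot 5 = -3 - 7 \left(-9 + 0\right) 5 = -3 - 7 \left(\left(-9\right) 5\right) = -3 - -315 = -3 + 315 = 312$)
$L y{\left(v{\left(-2 \right)},7 \right)} = 312 \left(7 + \sqrt{4 - 2}\right) = 312 \left(7 + \sqrt{2}\right) = 2184 + 312 \sqrt{2}$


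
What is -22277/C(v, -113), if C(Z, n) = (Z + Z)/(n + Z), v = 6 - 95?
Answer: -2249977/89 ≈ -25281.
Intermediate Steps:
v = -89
C(Z, n) = 2*Z/(Z + n) (C(Z, n) = (2*Z)/(Z + n) = 2*Z/(Z + n))
-22277/C(v, -113) = -22277/(2*(-89)/(-89 - 113)) = -22277/(2*(-89)/(-202)) = -22277/(2*(-89)*(-1/202)) = -22277/89/101 = -22277*101/89 = -2249977/89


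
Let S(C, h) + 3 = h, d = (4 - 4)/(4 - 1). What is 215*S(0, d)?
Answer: -645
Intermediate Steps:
d = 0 (d = 0/3 = 0*(⅓) = 0)
S(C, h) = -3 + h
215*S(0, d) = 215*(-3 + 0) = 215*(-3) = -645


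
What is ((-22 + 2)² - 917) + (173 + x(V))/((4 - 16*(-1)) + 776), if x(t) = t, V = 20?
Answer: -411339/796 ≈ -516.76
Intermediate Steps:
((-22 + 2)² - 917) + (173 + x(V))/((4 - 16*(-1)) + 776) = ((-22 + 2)² - 917) + (173 + 20)/((4 - 16*(-1)) + 776) = ((-20)² - 917) + 193/((4 + 16) + 776) = (400 - 917) + 193/(20 + 776) = -517 + 193/796 = -411339/796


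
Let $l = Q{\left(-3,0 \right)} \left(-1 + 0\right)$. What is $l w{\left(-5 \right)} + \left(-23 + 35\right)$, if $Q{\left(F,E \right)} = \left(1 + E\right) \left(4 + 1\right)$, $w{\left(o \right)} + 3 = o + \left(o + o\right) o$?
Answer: $-198$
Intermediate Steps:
$w{\left(o \right)} = -3 + o + 2 o^{2}$ ($w{\left(o \right)} = -3 + \left(o + \left(o + o\right) o\right) = -3 + \left(o + 2 o o\right) = -3 + \left(o + 2 o^{2}\right) = -3 + o + 2 o^{2}$)
$Q{\left(F,E \right)} = 5 + 5 E$ ($Q{\left(F,E \right)} = \left(1 + E\right) 5 = 5 + 5 E$)
$l = -5$ ($l = \left(5 + 5 \cdot 0\right) \left(-1 + 0\right) = \left(5 + 0\right) \left(-1\right) = 5 \left(-1\right) = -5$)
$l w{\left(-5 \right)} + \left(-23 + 35\right) = - 5 \left(-3 - 5 + 2 \left(-5\right)^{2}\right) + \left(-23 + 35\right) = - 5 \left(-3 - 5 + 2 \cdot 25\right) + 12 = - 5 \left(-3 - 5 + 50\right) + 12 = \left(-5\right) 42 + 12 = -210 + 12 = -198$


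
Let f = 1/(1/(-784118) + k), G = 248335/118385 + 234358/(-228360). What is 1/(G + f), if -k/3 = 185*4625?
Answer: 5441302325740998664860/5829940846846148513647 ≈ 0.93334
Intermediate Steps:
k = -2566875 (k = -555*4625 = -3*855625 = -2566875)
G = 2896530877/2703439860 (G = 248335*(1/118385) + 234358*(-1/228360) = 49667/23677 - 117179/114180 = 2896530877/2703439860 ≈ 1.0714)
f = -784118/2012732891251 (f = 1/(1/(-784118) - 2566875) = 1/(-1/784118 - 2566875) = 1/(-2012732891251/784118) = -784118/2012732891251 ≈ -3.8958e-7)
1/(G + f) = 1/(2896530877/2703439860 - 784118/2012732891251) = 1/(5829940846846148513647/5441302325740998664860) = 5441302325740998664860/5829940846846148513647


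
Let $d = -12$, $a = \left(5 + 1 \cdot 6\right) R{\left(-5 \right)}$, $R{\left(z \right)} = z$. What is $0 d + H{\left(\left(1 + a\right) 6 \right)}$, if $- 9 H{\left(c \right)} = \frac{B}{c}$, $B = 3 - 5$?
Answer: $- \frac{1}{1458} \approx -0.00068587$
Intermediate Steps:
$B = -2$
$a = -55$ ($a = \left(5 + 1 \cdot 6\right) \left(-5\right) = \left(5 + 6\right) \left(-5\right) = 11 \left(-5\right) = -55$)
$H{\left(c \right)} = \frac{2}{9 c}$ ($H{\left(c \right)} = - \frac{\left(-2\right) \frac{1}{c}}{9} = \frac{2}{9 c}$)
$0 d + H{\left(\left(1 + a\right) 6 \right)} = 0 \left(-12\right) + \frac{2}{9 \left(1 - 55\right) 6} = 0 + \frac{2}{9 \left(\left(-54\right) 6\right)} = 0 + \frac{2}{9 \left(-324\right)} = 0 + \frac{2}{9} \left(- \frac{1}{324}\right) = 0 - \frac{1}{1458} = - \frac{1}{1458}$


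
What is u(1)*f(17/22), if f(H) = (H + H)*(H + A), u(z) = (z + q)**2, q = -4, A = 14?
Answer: 49725/242 ≈ 205.48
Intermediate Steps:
u(z) = (-4 + z)**2 (u(z) = (z - 4)**2 = (-4 + z)**2)
f(H) = 2*H*(14 + H) (f(H) = (H + H)*(H + 14) = (2*H)*(14 + H) = 2*H*(14 + H))
u(1)*f(17/22) = (-4 + 1)**2*(2*(17/22)*(14 + 17/22)) = (-3)**2*(2*(17*(1/22))*(14 + 17*(1/22))) = 9*(2*(17/22)*(14 + 17/22)) = 9*(2*(17/22)*(325/22)) = 9*(5525/242) = 49725/242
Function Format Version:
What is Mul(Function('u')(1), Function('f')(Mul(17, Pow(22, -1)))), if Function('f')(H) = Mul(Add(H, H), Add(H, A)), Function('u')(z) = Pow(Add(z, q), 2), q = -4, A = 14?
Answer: Rational(49725, 242) ≈ 205.48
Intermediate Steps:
Function('u')(z) = Pow(Add(-4, z), 2) (Function('u')(z) = Pow(Add(z, -4), 2) = Pow(Add(-4, z), 2))
Function('f')(H) = Mul(2, H, Add(14, H)) (Function('f')(H) = Mul(Add(H, H), Add(H, 14)) = Mul(Mul(2, H), Add(14, H)) = Mul(2, H, Add(14, H)))
Mul(Function('u')(1), Function('f')(Mul(17, Pow(22, -1)))) = Mul(Pow(Add(-4, 1), 2), Mul(2, Mul(17, Pow(22, -1)), Add(14, Mul(17, Pow(22, -1))))) = Mul(Pow(-3, 2), Mul(2, Mul(17, Rational(1, 22)), Add(14, Mul(17, Rational(1, 22))))) = Mul(9, Mul(2, Rational(17, 22), Add(14, Rational(17, 22)))) = Mul(9, Mul(2, Rational(17, 22), Rational(325, 22))) = Mul(9, Rational(5525, 242)) = Rational(49725, 242)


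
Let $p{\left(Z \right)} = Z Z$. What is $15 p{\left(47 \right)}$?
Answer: $33135$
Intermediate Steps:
$p{\left(Z \right)} = Z^{2}$
$15 p{\left(47 \right)} = 15 \cdot 47^{2} = 15 \cdot 2209 = 33135$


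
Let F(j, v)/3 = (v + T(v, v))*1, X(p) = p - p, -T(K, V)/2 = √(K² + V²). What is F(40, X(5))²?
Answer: 0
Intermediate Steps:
T(K, V) = -2*√(K² + V²)
X(p) = 0
F(j, v) = 3*v - 6*√2*√(v²) (F(j, v) = 3*((v - 2*√(v² + v²))*1) = 3*((v - 2*√2*√(v²))*1) = 3*(v - 2*√2*√(v²)) = 3*v - 6*√2*√(v²))
F(40, X(5))² = (3*0 - 6*√2*√(0²))² = (0 - 6*√2*√0)² = (0 - 6*√2*0)² = (0 + 0)² = 0² = 0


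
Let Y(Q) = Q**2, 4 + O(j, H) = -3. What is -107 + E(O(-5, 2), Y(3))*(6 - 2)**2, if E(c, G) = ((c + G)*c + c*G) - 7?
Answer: -1451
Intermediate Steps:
O(j, H) = -7 (O(j, H) = -4 - 3 = -7)
E(c, G) = -7 + G*c + c*(G + c) (E(c, G) = ((G + c)*c + G*c) - 7 = (c*(G + c) + G*c) - 7 = (G*c + c*(G + c)) - 7 = -7 + G*c + c*(G + c))
-107 + E(O(-5, 2), Y(3))*(6 - 2)**2 = -107 + (-7 + (-7)**2 + 2*3**2*(-7))*(6 - 2)**2 = -107 + (-7 + 49 + 2*9*(-7))*4**2 = -107 + (-7 + 49 - 126)*16 = -107 - 84*16 = -107 - 1344 = -1451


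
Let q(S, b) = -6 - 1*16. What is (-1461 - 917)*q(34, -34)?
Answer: 52316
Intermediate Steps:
q(S, b) = -22 (q(S, b) = -6 - 16 = -22)
(-1461 - 917)*q(34, -34) = (-1461 - 917)*(-22) = -2378*(-22) = 52316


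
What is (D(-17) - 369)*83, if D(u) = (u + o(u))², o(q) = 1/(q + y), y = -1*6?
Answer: -3447571/529 ≈ -6517.1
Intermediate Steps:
y = -6
o(q) = 1/(-6 + q) (o(q) = 1/(q - 6) = 1/(-6 + q))
D(u) = (u + 1/(-6 + u))²
(D(-17) - 369)*83 = ((-17 + 1/(-6 - 17))² - 369)*83 = ((-17 + 1/(-23))² - 369)*83 = ((-17 - 1/23)² - 369)*83 = ((-392/23)² - 369)*83 = (153664/529 - 369)*83 = -41537/529*83 = -3447571/529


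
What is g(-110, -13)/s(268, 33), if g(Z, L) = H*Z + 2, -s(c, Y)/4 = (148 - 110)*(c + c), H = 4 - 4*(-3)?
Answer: 879/40736 ≈ 0.021578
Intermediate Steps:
H = 16 (H = 4 + 12 = 16)
s(c, Y) = -304*c (s(c, Y) = -4*(148 - 110)*(c + c) = -152*2*c = -304*c)
g(Z, L) = 2 + 16*Z (g(Z, L) = 16*Z + 2 = 2 + 16*Z)
g(-110, -13)/s(268, 33) = (2 + 16*(-110))/((-304*268)) = (2 - 1760)/(-81472) = -1758*(-1/81472) = 879/40736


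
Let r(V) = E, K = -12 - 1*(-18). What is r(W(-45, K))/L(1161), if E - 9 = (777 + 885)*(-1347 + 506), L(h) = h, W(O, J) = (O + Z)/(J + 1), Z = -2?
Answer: -465911/387 ≈ -1203.9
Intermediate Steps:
K = 6 (K = -12 + 18 = 6)
W(O, J) = (-2 + O)/(1 + J) (W(O, J) = (O - 2)/(J + 1) = (-2 + O)/(1 + J))
E = -1397733 (E = 9 + (777 + 885)*(-1347 + 506) = 9 + 1662*(-841) = 9 - 1397742 = -1397733)
r(V) = -1397733
r(W(-45, K))/L(1161) = -1397733/1161 = -1397733*1/1161 = -465911/387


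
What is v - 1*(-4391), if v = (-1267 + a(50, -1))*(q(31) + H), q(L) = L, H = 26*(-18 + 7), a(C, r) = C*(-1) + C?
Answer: 327476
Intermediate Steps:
a(C, r) = 0 (a(C, r) = -C + C = 0)
H = -286 (H = 26*(-11) = -286)
v = 323085 (v = (-1267 + 0)*(31 - 286) = -1267*(-255) = 323085)
v - 1*(-4391) = 323085 - 1*(-4391) = 323085 + 4391 = 327476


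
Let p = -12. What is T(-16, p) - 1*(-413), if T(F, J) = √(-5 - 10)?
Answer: 413 + I*√15 ≈ 413.0 + 3.873*I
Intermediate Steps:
T(F, J) = I*√15 (T(F, J) = √(-15) = I*√15)
T(-16, p) - 1*(-413) = I*√15 - 1*(-413) = I*√15 + 413 = 413 + I*√15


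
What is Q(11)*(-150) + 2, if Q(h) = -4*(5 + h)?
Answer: 9602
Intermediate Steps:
Q(h) = -20 - 4*h
Q(11)*(-150) + 2 = (-20 - 4*11)*(-150) + 2 = (-20 - 44)*(-150) + 2 = -64*(-150) + 2 = 9600 + 2 = 9602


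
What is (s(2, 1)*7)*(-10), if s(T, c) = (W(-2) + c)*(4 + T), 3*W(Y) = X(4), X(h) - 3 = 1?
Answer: -980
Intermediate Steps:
X(h) = 4 (X(h) = 3 + 1 = 4)
W(Y) = 4/3 (W(Y) = (⅓)*4 = 4/3)
s(T, c) = (4 + T)*(4/3 + c) (s(T, c) = (4/3 + c)*(4 + T) = (4 + T)*(4/3 + c))
(s(2, 1)*7)*(-10) = ((16/3 + 4*1 + (4/3)*2 + 2*1)*7)*(-10) = ((16/3 + 4 + 8/3 + 2)*7)*(-10) = (14*7)*(-10) = 98*(-10) = -980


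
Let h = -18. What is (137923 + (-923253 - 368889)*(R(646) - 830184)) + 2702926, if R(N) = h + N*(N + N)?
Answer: -5721348211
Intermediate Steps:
R(N) = -18 + 2*N² (R(N) = -18 + N*(N + N) = -18 + N*(2*N) = -18 + 2*N²)
(137923 + (-923253 - 368889)*(R(646) - 830184)) + 2702926 = (137923 + (-923253 - 368889)*((-18 + 2*646²) - 830184)) + 2702926 = (137923 - 1292142*((-18 + 2*417316) - 830184)) + 2702926 = (137923 - 1292142*((-18 + 834632) - 830184)) + 2702926 = (137923 - 1292142*(834614 - 830184)) + 2702926 = (137923 - 1292142*4430) + 2702926 = (137923 - 5724189060) + 2702926 = -5724051137 + 2702926 = -5721348211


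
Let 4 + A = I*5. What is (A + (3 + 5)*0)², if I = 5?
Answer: 441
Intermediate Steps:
A = 21 (A = -4 + 5*5 = -4 + 25 = 21)
(A + (3 + 5)*0)² = (21 + (3 + 5)*0)² = (21 + 8*0)² = (21 + 0)² = 21² = 441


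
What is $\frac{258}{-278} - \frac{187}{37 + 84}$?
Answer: $- \frac{3782}{1529} \approx -2.4735$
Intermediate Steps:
$\frac{258}{-278} - \frac{187}{37 + 84} = 258 \left(- \frac{1}{278}\right) - \frac{187}{121} = - \frac{129}{139} - \frac{17}{11} = - \frac{3782}{1529}$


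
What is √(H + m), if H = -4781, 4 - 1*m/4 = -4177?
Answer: 3*√1327 ≈ 109.28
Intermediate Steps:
m = 16724 (m = 16 - 4*(-4177) = 16 + 16708 = 16724)
√(H + m) = √(-4781 + 16724) = √11943 = 3*√1327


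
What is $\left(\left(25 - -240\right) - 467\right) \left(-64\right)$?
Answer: $12928$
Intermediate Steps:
$\left(\left(25 - -240\right) - 467\right) \left(-64\right) = \left(\left(25 + 240\right) - 467\right) \left(-64\right) = \left(265 - 467\right) \left(-64\right) = \left(-202\right) \left(-64\right) = 12928$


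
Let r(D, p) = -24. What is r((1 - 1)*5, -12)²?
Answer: 576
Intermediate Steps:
r((1 - 1)*5, -12)² = (-24)² = 576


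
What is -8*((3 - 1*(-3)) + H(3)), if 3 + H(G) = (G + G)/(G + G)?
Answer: -32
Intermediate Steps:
H(G) = -2 (H(G) = -3 + (G + G)/(G + G) = -3 + (2*G)/((2*G)) = -3 + (2*G)*(1/(2*G)) = -3 + 1 = -2)
-8*((3 - 1*(-3)) + H(3)) = -8*((3 - 1*(-3)) - 2) = -8*((3 + 3) - 2) = -8*(6 - 2) = -8*4 = -32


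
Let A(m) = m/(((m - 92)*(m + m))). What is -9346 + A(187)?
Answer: -1775739/190 ≈ -9346.0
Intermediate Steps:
A(m) = 1/(2*(-92 + m)) (A(m) = m/(((-92 + m)*(2*m))) = m/((2*m*(-92 + m))) = m*(1/(2*m*(-92 + m))) = 1/(2*(-92 + m)))
-9346 + A(187) = -9346 + 1/(2*(-92 + 187)) = -9346 + (1/2)/95 = -9346 + (1/2)*(1/95) = -9346 + 1/190 = -1775739/190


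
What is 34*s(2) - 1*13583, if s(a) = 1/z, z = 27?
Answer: -366707/27 ≈ -13582.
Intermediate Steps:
s(a) = 1/27
34*s(2) - 1*13583 = 34*(1/27) - 1*13583 = 34/27 - 13583 = -366707/27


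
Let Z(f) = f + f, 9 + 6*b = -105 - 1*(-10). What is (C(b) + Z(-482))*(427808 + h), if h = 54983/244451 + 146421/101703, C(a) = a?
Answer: -119970224565016576/285763219 ≈ -4.1982e+8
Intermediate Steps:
b = -52/3 (b = -3/2 + (-105 - 1*(-10))/6 = -3/2 + (-105 + 10)/6 = -3/2 + (⅙)*(-95) = -3/2 - 95/6 = -52/3 ≈ -17.333)
h = 475686160/285763219 (h = 54983*(1/244451) + 146421*(1/101703) = 54983/244451 + 1683/1169 = 475686160/285763219 ≈ 1.6646)
Z(f) = 2*f
(C(b) + Z(-482))*(427808 + h) = (-52/3 + 2*(-482))*(427808 + 475686160/285763219) = (-52/3 - 964)*(122252266880112/285763219) = -2944/3*122252266880112/285763219 = -119970224565016576/285763219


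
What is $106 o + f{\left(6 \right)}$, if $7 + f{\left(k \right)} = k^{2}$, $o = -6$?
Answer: $-607$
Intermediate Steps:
$f{\left(k \right)} = -7 + k^{2}$
$106 o + f{\left(6 \right)} = 106 \left(-6\right) - \left(7 - 6^{2}\right) = -636 + \left(-7 + 36\right) = -636 + 29 = -607$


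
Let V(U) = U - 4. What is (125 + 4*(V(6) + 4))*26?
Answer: 3874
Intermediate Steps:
V(U) = -4 + U
(125 + 4*(V(6) + 4))*26 = (125 + 4*((-4 + 6) + 4))*26 = (125 + 4*(2 + 4))*26 = (125 + 4*6)*26 = (125 + 24)*26 = 149*26 = 3874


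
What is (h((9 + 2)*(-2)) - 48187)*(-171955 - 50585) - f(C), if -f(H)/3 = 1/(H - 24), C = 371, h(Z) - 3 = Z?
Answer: 3722533844283/347 ≈ 1.0728e+10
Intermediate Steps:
h(Z) = 3 + Z
f(H) = -3/(-24 + H) (f(H) = -3/(H - 24) = -3/(-24 + H))
(h((9 + 2)*(-2)) - 48187)*(-171955 - 50585) - f(C) = ((3 + (9 + 2)*(-2)) - 48187)*(-171955 - 50585) - (-3)/(-24 + 371) = ((3 + 11*(-2)) - 48187)*(-222540) - (-3)/347 = ((3 - 22) - 48187)*(-222540) - (-3)/347 = (-19 - 48187)*(-222540) - 1*(-3/347) = -48206*(-222540) + 3/347 = 10727763240 + 3/347 = 3722533844283/347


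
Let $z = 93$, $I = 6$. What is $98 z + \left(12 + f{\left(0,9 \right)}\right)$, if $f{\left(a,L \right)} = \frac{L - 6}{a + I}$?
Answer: $\frac{18253}{2} \approx 9126.5$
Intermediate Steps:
$f{\left(a,L \right)} = \frac{-6 + L}{6 + a}$ ($f{\left(a,L \right)} = \frac{L - 6}{a + 6} = \frac{-6 + L}{6 + a}$)
$98 z + \left(12 + f{\left(0,9 \right)}\right) = 98 \cdot 93 + \left(12 + \frac{-6 + 9}{6 + 0}\right) = 9114 + \left(12 + \frac{1}{6} \cdot 3\right) = 9114 + \left(12 + \frac{1}{2}\right) = 9114 + \frac{25}{2} = \frac{18253}{2}$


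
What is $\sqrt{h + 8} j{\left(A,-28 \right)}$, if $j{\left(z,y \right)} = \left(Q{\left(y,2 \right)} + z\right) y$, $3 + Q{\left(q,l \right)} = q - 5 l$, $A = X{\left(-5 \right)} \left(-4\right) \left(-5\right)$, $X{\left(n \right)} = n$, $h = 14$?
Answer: $3948 \sqrt{22} \approx 18518.0$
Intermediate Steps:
$A = -100$ ($A = \left(-5\right) \left(-4\right) \left(-5\right) = 20 \left(-5\right) = -100$)
$Q{\left(q,l \right)} = -3 + q - 5 l$ ($Q{\left(q,l \right)} = -3 - \left(- q + 5 l\right) = -3 + q - 5 l$)
$j{\left(z,y \right)} = y \left(-13 + y + z\right)$ ($j{\left(z,y \right)} = \left(\left(-3 + y - 10\right) + z\right) y = \left(\left(-13 + y\right) + z\right) y = \left(-13 + y + z\right) y = y \left(-13 + y + z\right)$)
$\sqrt{h + 8} j{\left(A,-28 \right)} = \sqrt{14 + 8} \left(- 28 \left(-13 - 28 - 100\right)\right) = \sqrt{22} \left(\left(-28\right) \left(-141\right)\right) = \sqrt{22} \cdot 3948 = 3948 \sqrt{22}$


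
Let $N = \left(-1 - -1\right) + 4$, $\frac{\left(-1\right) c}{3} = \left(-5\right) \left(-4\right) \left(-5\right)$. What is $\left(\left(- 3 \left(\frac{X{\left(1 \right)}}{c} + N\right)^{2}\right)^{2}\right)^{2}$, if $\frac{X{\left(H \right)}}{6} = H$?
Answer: $\frac{215801012628378849681}{39062500000000} \approx 5.5245 \cdot 10^{6}$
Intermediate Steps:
$c = 300$ ($c = - 3 \left(-5\right) \left(-4\right) \left(-5\right) = - 3 \cdot 20 \left(-5\right) = \left(-3\right) \left(-100\right) = 300$)
$X{\left(H \right)} = 6 H$
$N = 4$ ($N = \left(-1 + 1\right) + 4 = 0 + 4 = 4$)
$\left(\left(- 3 \left(\frac{X{\left(1 \right)}}{c} + N\right)^{2}\right)^{2}\right)^{2} = \left(\left(- 3 \left(\frac{6 \cdot 1}{300} + 4\right)^{2}\right)^{2}\right)^{2} = \left(\left(- 3 \left(6 \cdot \frac{1}{300} + 4\right)^{2}\right)^{2}\right)^{2} = \left(\left(- 3 \left(\frac{1}{50} + 4\right)^{2}\right)^{2}\right)^{2} = \left(\left(- 3 \left(\frac{201}{50}\right)^{2}\right)^{2}\right)^{2} = \left(\left(\left(-3\right) \frac{40401}{2500}\right)^{2}\right)^{2} = \left(\left(- \frac{121203}{2500}\right)^{2}\right)^{2} = \left(\frac{14690167209}{6250000}\right)^{2} = \frac{215801012628378849681}{39062500000000}$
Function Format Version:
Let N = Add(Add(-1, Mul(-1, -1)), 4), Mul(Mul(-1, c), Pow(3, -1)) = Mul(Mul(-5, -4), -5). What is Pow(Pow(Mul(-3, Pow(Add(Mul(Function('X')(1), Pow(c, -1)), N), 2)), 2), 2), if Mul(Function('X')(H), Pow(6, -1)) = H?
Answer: Rational(215801012628378849681, 39062500000000) ≈ 5.5245e+6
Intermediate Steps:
c = 300 (c = Mul(-3, Mul(Mul(-5, -4), -5)) = Mul(-3, Mul(20, -5)) = Mul(-3, -100) = 300)
Function('X')(H) = Mul(6, H)
N = 4 (N = Add(Add(-1, 1), 4) = Add(0, 4) = 4)
Pow(Pow(Mul(-3, Pow(Add(Mul(Function('X')(1), Pow(c, -1)), N), 2)), 2), 2) = Pow(Pow(Mul(-3, Pow(Add(Mul(Mul(6, 1), Pow(300, -1)), 4), 2)), 2), 2) = Pow(Pow(Mul(-3, Pow(Add(Mul(6, Rational(1, 300)), 4), 2)), 2), 2) = Pow(Pow(Mul(-3, Pow(Add(Rational(1, 50), 4), 2)), 2), 2) = Pow(Pow(Mul(-3, Pow(Rational(201, 50), 2)), 2), 2) = Pow(Pow(Mul(-3, Rational(40401, 2500)), 2), 2) = Pow(Pow(Rational(-121203, 2500), 2), 2) = Pow(Rational(14690167209, 6250000), 2) = Rational(215801012628378849681, 39062500000000)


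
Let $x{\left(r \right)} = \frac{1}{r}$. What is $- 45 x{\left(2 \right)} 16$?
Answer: $-360$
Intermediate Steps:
$- 45 x{\left(2 \right)} 16 = - \frac{45}{2} \cdot 16 = \left(-45\right) \frac{1}{2} \cdot 16 = \left(- \frac{45}{2}\right) 16 = -360$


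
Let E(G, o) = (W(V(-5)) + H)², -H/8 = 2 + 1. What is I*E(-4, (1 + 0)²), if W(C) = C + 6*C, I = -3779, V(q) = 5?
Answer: -457259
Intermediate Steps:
W(C) = 7*C
H = -24 (H = -8*(2 + 1) = -8*3 = -24)
E(G, o) = 121 (E(G, o) = (7*5 - 24)² = (35 - 24)² = 11² = 121)
I*E(-4, (1 + 0)²) = -3779*121 = -457259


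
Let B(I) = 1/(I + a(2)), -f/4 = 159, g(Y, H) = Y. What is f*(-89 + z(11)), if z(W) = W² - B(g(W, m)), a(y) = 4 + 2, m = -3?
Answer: -345348/17 ≈ -20315.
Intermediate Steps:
a(y) = 6
f = -636 (f = -4*159 = -636)
B(I) = 1/(6 + I) (B(I) = 1/(I + 6) = 1/(6 + I))
z(W) = W² - 1/(6 + W)
f*(-89 + z(11)) = -636*(-89 + (-1 + 11²*(6 + 11))/(6 + 11)) = -636*(-89 + (-1 + 121*17)/17) = -636*(-89 + (-1 + 2057)/17) = -636*(-89 + (1/17)*2056) = -636*(-89 + 2056/17) = -636*543/17 = -345348/17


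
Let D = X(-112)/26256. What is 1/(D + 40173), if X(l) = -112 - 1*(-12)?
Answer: 6564/263695547 ≈ 2.4892e-5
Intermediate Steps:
X(l) = -100 (X(l) = -112 + 12 = -100)
D = -25/6564 (D = -100/26256 = -100*1/26256 = -25/6564 ≈ -0.0038087)
1/(D + 40173) = 1/(-25/6564 + 40173) = 1/(263695547/6564) = 6564/263695547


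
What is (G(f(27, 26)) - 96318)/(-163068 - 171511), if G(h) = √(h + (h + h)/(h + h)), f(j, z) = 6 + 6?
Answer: 96318/334579 - √13/334579 ≈ 0.28787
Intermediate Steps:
f(j, z) = 12
G(h) = √(1 + h) (G(h) = √(h + (2*h)/((2*h))) = √(h + (2*h)*(1/(2*h))) = √(h + 1) = √(1 + h))
(G(f(27, 26)) - 96318)/(-163068 - 171511) = (√(1 + 12) - 96318)/(-163068 - 171511) = (√13 - 96318)/(-334579) = (-96318 + √13)*(-1/334579) = 96318/334579 - √13/334579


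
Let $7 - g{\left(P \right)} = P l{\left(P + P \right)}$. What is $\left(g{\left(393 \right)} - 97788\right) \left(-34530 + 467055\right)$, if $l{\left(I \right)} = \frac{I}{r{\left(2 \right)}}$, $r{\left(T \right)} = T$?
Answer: $-109095780750$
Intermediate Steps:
$l{\left(I \right)} = \frac{I}{2}$
$g{\left(P \right)} = 7 - P^{2}$ ($g{\left(P \right)} = 7 - P \frac{P + P}{2} = 7 - P \frac{2 P}{2} = 7 - P P = 7 - P^{2}$)
$\left(g{\left(393 \right)} - 97788\right) \left(-34530 + 467055\right) = \left(\left(7 - 393^{2}\right) - 97788\right) \left(-34530 + 467055\right) = \left(\left(7 - 154449\right) - 97788\right) 432525 = \left(-154442 - 97788\right) 432525 = \left(-252230\right) 432525 = -109095780750$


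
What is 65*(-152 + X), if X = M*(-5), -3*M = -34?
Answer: -40690/3 ≈ -13563.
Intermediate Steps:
M = 34/3 (M = -⅓*(-34) = 34/3 ≈ 11.333)
X = -170/3 (X = (34/3)*(-5) = -170/3 ≈ -56.667)
65*(-152 + X) = 65*(-152 - 170/3) = 65*(-626/3) = -40690/3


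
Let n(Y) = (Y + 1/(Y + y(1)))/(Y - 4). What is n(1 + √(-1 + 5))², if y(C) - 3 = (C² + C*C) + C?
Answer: 784/81 ≈ 9.6790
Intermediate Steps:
y(C) = 3 + C + 2*C² (y(C) = 3 + ((C² + C*C) + C) = 3 + ((C² + C²) + C) = 3 + (2*C² + C) = 3 + (C + 2*C²) = 3 + C + 2*C²)
n(Y) = (Y + 1/(6 + Y))/(-4 + Y) (n(Y) = (Y + 1/(Y + (3 + 1 + 2*1²)))/(Y - 4) = (Y + 1/(Y + (3 + 1 + 2*1)))/(-4 + Y) = (Y + 1/(Y + (3 + 1 + 2)))/(-4 + Y) = (Y + 1/(Y + 6))/(-4 + Y) = (Y + 1/(6 + Y))/(-4 + Y))
n(1 + √(-1 + 5))² = ((1 + (1 + √(-1 + 5))² + 6*(1 + √(-1 + 5)))/(-24 + (1 + √(-1 + 5))² + 2*(1 + √(-1 + 5))))² = ((1 + (1 + √4)² + 6*(1 + √4))/(-24 + (1 + √4)² + 2*(1 + √4)))² = ((1 + (1 + 2)² + 6*(1 + 2))/(-24 + (1 + 2)² + 2*(1 + 2)))² = ((1 + 3² + 6*3)/(-24 + 3² + 2*3))² = ((1 + 9 + 18)/(-24 + 9 + 6))² = (28/(-9))² = (-⅑*28)² = (-28/9)² = 784/81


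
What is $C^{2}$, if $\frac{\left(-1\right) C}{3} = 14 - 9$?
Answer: $225$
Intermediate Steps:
$C = -15$ ($C = - 3 \left(14 - 9\right) = \left(-3\right) 5 = -15$)
$C^{2} = \left(-15\right)^{2} = 225$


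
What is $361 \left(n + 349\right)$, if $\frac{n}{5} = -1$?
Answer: $124184$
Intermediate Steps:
$n = -5$ ($n = 5 \left(-1\right) = -5$)
$361 \left(n + 349\right) = 361 \left(-5 + 349\right) = 361 \cdot 344 = 124184$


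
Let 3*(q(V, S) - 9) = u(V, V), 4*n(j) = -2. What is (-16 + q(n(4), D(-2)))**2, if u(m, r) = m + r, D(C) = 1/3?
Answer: 484/9 ≈ 53.778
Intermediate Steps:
n(j) = -1/2 (n(j) = (1/4)*(-2) = -1/2)
D(C) = 1/3
q(V, S) = 9 + 2*V/3 (q(V, S) = 9 + (V + V)/3 = 9 + (2*V)/3 = 9 + 2*V/3)
(-16 + q(n(4), D(-2)))**2 = (-16 + (9 + (2/3)*(-1/2)))**2 = (-16 + (9 - 1/3))**2 = (-16 + 26/3)**2 = (-22/3)**2 = 484/9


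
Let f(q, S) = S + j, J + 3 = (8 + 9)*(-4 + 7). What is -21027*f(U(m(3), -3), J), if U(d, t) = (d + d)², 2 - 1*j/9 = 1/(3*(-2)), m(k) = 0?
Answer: -2838645/2 ≈ -1.4193e+6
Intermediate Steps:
J = 48 (J = -3 + (8 + 9)*(-4 + 7) = -3 + 17*3 = -3 + 51 = 48)
j = 39/2 (j = 18 - 9/(3*(-2)) = 18 - 9/(-6) = 18 - 9*(-⅙) = 18 + 3/2 = 39/2 ≈ 19.500)
U(d, t) = 4*d² (U(d, t) = (2*d)² = 4*d²)
f(q, S) = 39/2 + S (f(q, S) = S + 39/2 = 39/2 + S)
-21027*f(U(m(3), -3), J) = -21027*(39/2 + 48) = -21027*135/2 = -2838645/2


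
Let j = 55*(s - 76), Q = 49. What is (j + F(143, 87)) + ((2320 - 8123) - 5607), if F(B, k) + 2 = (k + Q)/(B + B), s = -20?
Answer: -2386888/143 ≈ -16692.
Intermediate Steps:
j = -5280 (j = 55*(-20 - 76) = 55*(-96) = -5280)
F(B, k) = -2 + (49 + k)/(2*B) (F(B, k) = -2 + (k + 49)/(B + B) = -2 + (49 + k)/((2*B)) = -2 + (49 + k)*(1/(2*B)) = -2 + (49 + k)/(2*B))
(j + F(143, 87)) + ((2320 - 8123) - 5607) = (-5280 + (½)*(49 + 87 - 4*143)/143) + ((2320 - 8123) - 5607) = (-5280 + (½)*(1/143)*(49 + 87 - 572)) + (-5803 - 5607) = (-5280 + (½)*(1/143)*(-436)) - 11410 = (-5280 - 218/143) - 11410 = -755258/143 - 11410 = -2386888/143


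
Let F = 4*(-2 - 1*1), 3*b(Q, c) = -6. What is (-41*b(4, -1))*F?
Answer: -984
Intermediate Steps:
b(Q, c) = -2 (b(Q, c) = (1/3)*(-6) = -2)
F = -12 (F = 4*(-2 - 1) = 4*(-3) = -12)
(-41*b(4, -1))*F = -41*(-2)*(-12) = 82*(-12) = -984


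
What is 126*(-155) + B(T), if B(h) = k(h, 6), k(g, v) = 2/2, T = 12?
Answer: -19529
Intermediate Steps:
k(g, v) = 1 (k(g, v) = 2*(½) = 1)
B(h) = 1
126*(-155) + B(T) = 126*(-155) + 1 = -19530 + 1 = -19529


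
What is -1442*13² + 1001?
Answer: -242697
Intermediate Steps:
-1442*13² + 1001 = -1442*169 + 1001 = -243698 + 1001 = -242697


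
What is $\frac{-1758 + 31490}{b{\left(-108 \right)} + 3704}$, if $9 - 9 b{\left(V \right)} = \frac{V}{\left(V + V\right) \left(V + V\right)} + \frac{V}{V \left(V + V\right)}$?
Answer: $\frac{38532672}{4801681} \approx 8.0248$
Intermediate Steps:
$b{\left(V \right)} = 1 - \frac{1}{12 V}$ ($b{\left(V \right)} = 1 - \frac{\frac{V}{\left(V + V\right) \left(V + V\right)} + \frac{V}{V \left(V + V\right)}}{9} = 1 - \frac{\frac{V}{2 V 2 V} + \frac{V}{V 2 V}}{9} = 1 - \frac{\frac{V}{4 V^{2}} + \frac{V}{2 V^{2}}}{9} = 1 - \frac{V \frac{1}{4 V^{2}} + V \frac{1}{2 V^{2}}}{9} = 1 - \frac{\frac{1}{4 V} + \frac{1}{2 V}}{9} = 1 - \frac{\frac{3}{4} \frac{1}{V}}{9} = 1 - \frac{1}{12 V}$)
$\frac{-1758 + 31490}{b{\left(-108 \right)} + 3704} = \frac{-1758 + 31490}{\frac{- \frac{1}{12} - 108}{-108} + 3704} = \frac{29732}{\left(- \frac{1}{108}\right) \left(- \frac{1297}{12}\right) + 3704} = \frac{29732}{\frac{1297}{1296} + 3704} = \frac{29732}{\frac{4801681}{1296}} = 29732 \cdot \frac{1296}{4801681} = \frac{38532672}{4801681}$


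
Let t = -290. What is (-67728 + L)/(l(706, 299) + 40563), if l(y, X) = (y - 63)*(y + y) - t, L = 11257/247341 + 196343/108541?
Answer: -1818219413249168/25471259293748889 ≈ -0.071383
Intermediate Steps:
L = 49785520000/26846639481 (L = 11257*(1/247341) + 196343*(1/108541) = 11257/247341 + 196343/108541 = 49785520000/26846639481 ≈ 1.8544)
l(y, X) = 290 + 2*y*(-63 + y) (l(y, X) = (y - 63)*(y + y) - 1*(-290) = (-63 + y)*(2*y) + 290 = 2*y*(-63 + y) + 290 = 290 + 2*y*(-63 + y))
(-67728 + L)/(l(706, 299) + 40563) = (-67728 + 49785520000/26846639481)/((290 - 126*706 + 2*706²) + 40563) = -1818219413249168/(26846639481*((290 - 88956 + 2*498436) + 40563)) = -1818219413249168/(26846639481*((290 - 88956 + 996872) + 40563)) = -1818219413249168/(26846639481*(908206 + 40563)) = -1818219413249168/26846639481/948769 = -1818219413249168/26846639481*1/948769 = -1818219413249168/25471259293748889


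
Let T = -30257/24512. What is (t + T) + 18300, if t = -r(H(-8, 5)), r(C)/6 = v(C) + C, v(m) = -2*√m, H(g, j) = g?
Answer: 1174193/64 + 24*I*√2 ≈ 18347.0 + 33.941*I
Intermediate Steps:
T = -79/64 (T = -30257*1/24512 = -79/64 ≈ -1.2344)
r(C) = -12*√C + 6*C (r(C) = 6*(-2*√C + C) = 6*(C - 2*√C) = -12*√C + 6*C)
t = 48 + 24*I*√2 (t = -(-24*I*√2 + 6*(-8)) = -(-24*I*√2 - 48) = -(-48 - 24*I*√2) = 48 + 24*I*√2 ≈ 48.0 + 33.941*I)
(t + T) + 18300 = ((48 + 24*I*√2) - 79/64) + 18300 = (2993/64 + 24*I*√2) + 18300 = 1174193/64 + 24*I*√2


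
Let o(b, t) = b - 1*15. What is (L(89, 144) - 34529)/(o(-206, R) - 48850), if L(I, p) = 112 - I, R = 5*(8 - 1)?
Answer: 11502/16357 ≈ 0.70319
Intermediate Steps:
R = 35 (R = 5*7 = 35)
o(b, t) = -15 + b (o(b, t) = b - 15 = -15 + b)
(L(89, 144) - 34529)/(o(-206, R) - 48850) = ((112 - 1*89) - 34529)/((-15 - 206) - 48850) = ((112 - 89) - 34529)/(-221 - 48850) = (23 - 34529)/(-49071) = -34506*(-1/49071) = 11502/16357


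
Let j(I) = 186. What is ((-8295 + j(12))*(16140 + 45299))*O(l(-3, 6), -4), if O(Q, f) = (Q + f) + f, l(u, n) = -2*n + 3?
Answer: 8469550467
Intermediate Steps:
l(u, n) = 3 - 2*n
O(Q, f) = Q + 2*f
((-8295 + j(12))*(16140 + 45299))*O(l(-3, 6), -4) = ((-8295 + 186)*(16140 + 45299))*((3 - 2*6) + 2*(-4)) = (-8109*61439)*((3 - 12) - 8) = -498208851*(-9 - 8) = -498208851*(-17) = 8469550467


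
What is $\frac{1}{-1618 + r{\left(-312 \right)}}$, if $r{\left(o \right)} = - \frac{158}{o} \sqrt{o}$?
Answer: $- \frac{126204}{204204313} - \frac{79 i \sqrt{78}}{204204313} \approx -0.00061803 - 3.4167 \cdot 10^{-6} i$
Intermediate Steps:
$r{\left(o \right)} = - \frac{158}{\sqrt{o}}$
$\frac{1}{-1618 + r{\left(-312 \right)}} = \frac{1}{-1618 - \frac{158}{2 i \sqrt{78}}} = \frac{1}{-1618 - 158 \left(- \frac{i \sqrt{78}}{156}\right)} = \frac{1}{-1618 + \frac{79 i \sqrt{78}}{78}}$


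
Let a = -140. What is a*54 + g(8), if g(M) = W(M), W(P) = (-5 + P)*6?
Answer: -7542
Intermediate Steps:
W(P) = -30 + 6*P
g(M) = -30 + 6*M
a*54 + g(8) = -140*54 + (-30 + 6*8) = -7560 + (-30 + 48) = -7560 + 18 = -7542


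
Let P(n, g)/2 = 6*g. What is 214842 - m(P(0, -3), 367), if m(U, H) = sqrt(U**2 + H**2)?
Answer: 214842 - sqrt(135985) ≈ 2.1447e+5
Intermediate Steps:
P(n, g) = 12*g (P(n, g) = 2*(6*g) = 12*g)
m(U, H) = sqrt(H**2 + U**2)
214842 - m(P(0, -3), 367) = 214842 - sqrt(367**2 + (12*(-3))**2) = 214842 - sqrt(134689 + (-36)**2) = 214842 - sqrt(134689 + 1296) = 214842 - sqrt(135985)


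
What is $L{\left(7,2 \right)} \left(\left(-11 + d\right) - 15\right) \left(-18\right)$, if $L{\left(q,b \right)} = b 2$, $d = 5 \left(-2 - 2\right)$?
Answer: $3312$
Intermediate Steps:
$d = -20$ ($d = 5 \left(-4\right) = -20$)
$L{\left(q,b \right)} = 2 b$
$L{\left(7,2 \right)} \left(\left(-11 + d\right) - 15\right) \left(-18\right) = 2 \cdot 2 \left(\left(-11 - 20\right) - 15\right) \left(-18\right) = 4 \left(-31 - 15\right) \left(-18\right) = 4 \left(-46\right) \left(-18\right) = \left(-184\right) \left(-18\right) = 3312$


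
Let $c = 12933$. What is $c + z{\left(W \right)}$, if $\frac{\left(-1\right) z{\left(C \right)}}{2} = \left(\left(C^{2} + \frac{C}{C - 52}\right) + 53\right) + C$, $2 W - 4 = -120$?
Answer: $\frac{341767}{55} \approx 6213.9$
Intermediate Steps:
$W = -58$ ($W = 2 + \frac{1}{2} \left(-120\right) = 2 - 60 = -58$)
$z{\left(C \right)} = -106 - 2 C - 2 C^{2} - \frac{2 C}{-52 + C}$ ($z{\left(C \right)} = - 2 \left(\left(\left(C^{2} + \frac{C}{C - 52}\right) + 53\right) + C\right) = - 2 \left(\left(\left(C^{2} + \frac{C}{-52 + C}\right) + 53\right) + C\right) = - 2 \left(\left(53 + C^{2} + \frac{C}{-52 + C}\right) + C\right) = - 2 \left(53 + C + C^{2} + \frac{C}{-52 + C}\right) = -106 - 2 C - 2 C^{2} - \frac{2 C}{-52 + C}$)
$c + z{\left(W \right)} = 12933 + \frac{2 \left(2756 - \left(-58\right)^{3} - -116 + 51 \left(-58\right)^{2}\right)}{-52 - 58} = 12933 + \frac{2 \left(2756 - -195112 + 116 + 51 \cdot 3364\right)}{-110} = 12933 + 2 \left(- \frac{1}{110}\right) \left(2756 + 195112 + 116 + 171564\right) = 12933 + 2 \left(- \frac{1}{110}\right) 369548 = 12933 - \frac{369548}{55} = \frac{341767}{55}$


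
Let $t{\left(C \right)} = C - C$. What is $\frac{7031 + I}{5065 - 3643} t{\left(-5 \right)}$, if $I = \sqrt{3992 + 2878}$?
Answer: $0$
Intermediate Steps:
$I = \sqrt{6870} \approx 82.885$
$t{\left(C \right)} = 0$
$\frac{7031 + I}{5065 - 3643} t{\left(-5 \right)} = \frac{7031 + \sqrt{6870}}{5065 - 3643} \cdot 0 = \frac{7031 + \sqrt{6870}}{1422} \cdot 0 = \left(7031 + \sqrt{6870}\right) \frac{1}{1422} \cdot 0 = \left(\frac{89}{18} + \frac{\sqrt{6870}}{1422}\right) 0 = 0$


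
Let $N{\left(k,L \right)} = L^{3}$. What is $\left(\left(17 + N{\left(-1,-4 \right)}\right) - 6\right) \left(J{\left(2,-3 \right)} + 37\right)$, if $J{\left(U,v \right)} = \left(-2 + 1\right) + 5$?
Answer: $-2173$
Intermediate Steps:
$J{\left(U,v \right)} = 4$ ($J{\left(U,v \right)} = -1 + 5 = 4$)
$\left(\left(17 + N{\left(-1,-4 \right)}\right) - 6\right) \left(J{\left(2,-3 \right)} + 37\right) = \left(\left(17 + \left(-4\right)^{3}\right) - 6\right) \left(4 + 37\right) = \left(\left(17 - 64\right) - 6\right) 41 = \left(-47 - 6\right) 41 = \left(-53\right) 41 = -2173$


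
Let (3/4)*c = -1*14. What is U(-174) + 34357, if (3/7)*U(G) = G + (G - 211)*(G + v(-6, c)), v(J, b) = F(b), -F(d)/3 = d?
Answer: 419863/3 ≈ 1.3995e+5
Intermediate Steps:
c = -56/3 (c = 4*(-1*14)/3 = (4/3)*(-14) = -56/3 ≈ -18.667)
F(d) = -3*d
v(J, b) = -3*b
U(G) = 7*G/3 + 7*(-211 + G)*(56 + G)/3 (U(G) = 7*(G + (G - 211)*(G - 3*(-56/3)))/3 = 7*(G + (-211 + G)*(G + 56))/3 = 7*(G + (-211 + G)*(56 + G))/3 = 7*G/3 + 7*(-211 + G)*(56 + G)/3)
U(-174) + 34357 = (-82712/3 - 1078/3*(-174) + (7/3)*(-174)**2) + 34357 = (-82712/3 + 62524 + (7/3)*30276) + 34357 = (-82712/3 + 62524 + 70644) + 34357 = 316792/3 + 34357 = 419863/3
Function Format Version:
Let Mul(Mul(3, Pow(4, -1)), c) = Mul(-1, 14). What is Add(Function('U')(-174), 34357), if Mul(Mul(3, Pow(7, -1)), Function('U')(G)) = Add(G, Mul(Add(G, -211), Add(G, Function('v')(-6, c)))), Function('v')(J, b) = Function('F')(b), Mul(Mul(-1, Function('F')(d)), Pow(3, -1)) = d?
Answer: Rational(419863, 3) ≈ 1.3995e+5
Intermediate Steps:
c = Rational(-56, 3) (c = Mul(Rational(4, 3), Mul(-1, 14)) = Mul(Rational(4, 3), -14) = Rational(-56, 3) ≈ -18.667)
Function('F')(d) = Mul(-3, d)
Function('v')(J, b) = Mul(-3, b)
Function('U')(G) = Add(Mul(Rational(7, 3), G), Mul(Rational(7, 3), Add(-211, G), Add(56, G))) (Function('U')(G) = Mul(Rational(7, 3), Add(G, Mul(Add(G, -211), Add(G, Mul(-3, Rational(-56, 3)))))) = Mul(Rational(7, 3), Add(G, Mul(Add(-211, G), Add(G, 56)))) = Mul(Rational(7, 3), Add(G, Mul(Add(-211, G), Add(56, G)))) = Add(Mul(Rational(7, 3), G), Mul(Rational(7, 3), Add(-211, G), Add(56, G))))
Add(Function('U')(-174), 34357) = Add(Add(Rational(-82712, 3), Mul(Rational(-1078, 3), -174), Mul(Rational(7, 3), Pow(-174, 2))), 34357) = Add(Add(Rational(-82712, 3), 62524, Mul(Rational(7, 3), 30276)), 34357) = Add(Add(Rational(-82712, 3), 62524, 70644), 34357) = Add(Rational(316792, 3), 34357) = Rational(419863, 3)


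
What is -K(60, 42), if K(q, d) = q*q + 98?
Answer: -3698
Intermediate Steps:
K(q, d) = 98 + q**2 (K(q, d) = q**2 + 98 = 98 + q**2)
-K(60, 42) = -(98 + 60**2) = -(98 + 3600) = -1*3698 = -3698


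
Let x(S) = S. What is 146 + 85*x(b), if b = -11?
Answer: -789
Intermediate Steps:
146 + 85*x(b) = 146 + 85*(-11) = 146 - 935 = -789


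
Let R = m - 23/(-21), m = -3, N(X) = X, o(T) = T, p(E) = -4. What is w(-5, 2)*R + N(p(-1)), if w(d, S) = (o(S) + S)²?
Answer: -724/21 ≈ -34.476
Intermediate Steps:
w(d, S) = 4*S² (w(d, S) = (S + S)² = (2*S)² = 4*S²)
R = -40/21 (R = -3 - 23/(-21) = -3 - 23*(-1)/21 = -3 - 1*(-23/21) = -3 + 23/21 = -40/21 ≈ -1.9048)
w(-5, 2)*R + N(p(-1)) = (4*2²)*(-40/21) - 4 = (4*4)*(-40/21) - 4 = 16*(-40/21) - 4 = -640/21 - 4 = -724/21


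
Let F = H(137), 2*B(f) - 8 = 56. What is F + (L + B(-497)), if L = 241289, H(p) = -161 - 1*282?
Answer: 240878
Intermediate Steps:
B(f) = 32 (B(f) = 4 + (1/2)*56 = 4 + 28 = 32)
H(p) = -443 (H(p) = -161 - 282 = -443)
F = -443
F + (L + B(-497)) = -443 + (241289 + 32) = -443 + 241321 = 240878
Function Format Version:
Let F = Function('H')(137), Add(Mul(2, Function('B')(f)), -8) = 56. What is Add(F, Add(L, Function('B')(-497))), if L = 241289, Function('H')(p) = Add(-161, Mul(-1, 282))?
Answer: 240878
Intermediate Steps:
Function('B')(f) = 32 (Function('B')(f) = Add(4, Mul(Rational(1, 2), 56)) = Add(4, 28) = 32)
Function('H')(p) = -443 (Function('H')(p) = Add(-161, -282) = -443)
F = -443
Add(F, Add(L, Function('B')(-497))) = Add(-443, Add(241289, 32)) = Add(-443, 241321) = 240878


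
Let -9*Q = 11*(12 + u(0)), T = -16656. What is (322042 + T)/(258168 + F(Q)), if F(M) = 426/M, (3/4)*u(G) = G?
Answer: 6718492/5679057 ≈ 1.1830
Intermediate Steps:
u(G) = 4*G/3
Q = -44/3 (Q = -11*(12 + (4/3)*0)/9 = -11*(12 + 0)/9 = -11*12/9 = -1/9*132 = -44/3 ≈ -14.667)
(322042 + T)/(258168 + F(Q)) = (322042 - 16656)/(258168 + 426/(-44/3)) = 305386/(258168 + 426*(-3/44)) = 305386/(258168 - 639/22) = 305386/(5679057/22) = 305386*(22/5679057) = 6718492/5679057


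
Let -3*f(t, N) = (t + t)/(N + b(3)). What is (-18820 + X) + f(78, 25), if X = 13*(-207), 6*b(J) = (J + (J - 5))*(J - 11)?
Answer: -1527437/71 ≈ -21513.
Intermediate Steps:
b(J) = (-11 + J)*(-5 + 2*J)/6 (b(J) = ((J + (J - 5))*(J - 11))/6 = ((J + (-5 + J))*(-11 + J))/6 = ((-5 + 2*J)*(-11 + J))/6 = ((-11 + J)*(-5 + 2*J))/6 = (-11 + J)*(-5 + 2*J)/6)
X = -2691
f(t, N) = -2*t/(3*(-4/3 + N)) (f(t, N) = -(t + t)/(3*(N + (55/6 - 9/2*3 + (⅓)*3²))) = -2*t/(3*(N + (55/6 - 27/2 + (⅓)*9))) = -2*t/(3*(N + (55/6 - 27/2 + 3))) = -2*t/(3*(N - 4/3)) = -2*t/(3*(-4/3 + N)))
(-18820 + X) + f(78, 25) = (-18820 - 2691) - 2*78/(-4 + 3*25) = -21511 - 2*78/(-4 + 75) = -21511 - 2*78/71 = -21511 - 2*78*1/71 = -21511 - 156/71 = -1527437/71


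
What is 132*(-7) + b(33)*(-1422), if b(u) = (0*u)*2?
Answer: -924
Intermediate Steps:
b(u) = 0 (b(u) = 0*2 = 0)
132*(-7) + b(33)*(-1422) = 132*(-7) + 0*(-1422) = -924 + 0 = -924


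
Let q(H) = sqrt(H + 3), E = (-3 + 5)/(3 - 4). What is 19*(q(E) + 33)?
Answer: 646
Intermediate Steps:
E = -2 (E = 2/(-1) = 2*(-1) = -2)
q(H) = sqrt(3 + H)
19*(q(E) + 33) = 19*(sqrt(3 - 2) + 33) = 19*(sqrt(1) + 33) = 19*(1 + 33) = 19*34 = 646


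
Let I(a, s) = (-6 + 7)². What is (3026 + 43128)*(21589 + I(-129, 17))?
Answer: 996464860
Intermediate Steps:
I(a, s) = 1 (I(a, s) = 1² = 1)
(3026 + 43128)*(21589 + I(-129, 17)) = (3026 + 43128)*(21589 + 1) = 46154*21590 = 996464860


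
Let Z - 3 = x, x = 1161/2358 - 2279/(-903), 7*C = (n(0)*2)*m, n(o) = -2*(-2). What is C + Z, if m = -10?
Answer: -29779/5502 ≈ -5.4124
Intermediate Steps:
n(o) = 4
C = -80/7 (C = ((4*2)*(-10))/7 = (8*(-10))/7 = (⅐)*(-80) = -80/7 ≈ -11.429)
x = 16595/5502 (x = 1161*(1/2358) - 2279*(-1/903) = 129/262 + 53/21 = 16595/5502 ≈ 3.0162)
Z = 33101/5502 (Z = 3 + 16595/5502 = 33101/5502 ≈ 6.0162)
C + Z = -80/7 + 33101/5502 = -29779/5502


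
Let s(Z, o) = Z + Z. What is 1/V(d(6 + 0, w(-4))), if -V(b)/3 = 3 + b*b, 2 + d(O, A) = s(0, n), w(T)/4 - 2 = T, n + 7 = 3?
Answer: -1/21 ≈ -0.047619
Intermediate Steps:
n = -4 (n = -7 + 3 = -4)
w(T) = 8 + 4*T
s(Z, o) = 2*Z
d(O, A) = -2 (d(O, A) = -2 + 2*0 = -2 + 0 = -2)
V(b) = -9 - 3*b² (V(b) = -3*(3 + b*b) = -3*(3 + b²) = -9 - 3*b²)
1/V(d(6 + 0, w(-4))) = 1/(-9 - 3*(-2)²) = 1/(-9 - 3*4) = 1/(-9 - 12) = 1/(-21) = -1/21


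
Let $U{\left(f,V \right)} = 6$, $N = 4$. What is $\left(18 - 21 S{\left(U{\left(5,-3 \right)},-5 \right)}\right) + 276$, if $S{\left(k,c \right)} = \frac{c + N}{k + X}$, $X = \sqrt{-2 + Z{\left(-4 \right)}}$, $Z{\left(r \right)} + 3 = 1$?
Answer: $\frac{5943}{20} - \frac{21 i}{20} \approx 297.15 - 1.05 i$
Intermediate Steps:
$Z{\left(r \right)} = -2$ ($Z{\left(r \right)} = -3 + 1 = -2$)
$X = 2 i$ ($X = \sqrt{-2 - 2} = \sqrt{-4} = 2 i \approx 2.0 i$)
$S{\left(k,c \right)} = \frac{4 + c}{k + 2 i}$ ($S{\left(k,c \right)} = \frac{c + 4}{k + 2 i} = \frac{4 + c}{k + 2 i}$)
$\left(18 - 21 S{\left(U{\left(5,-3 \right)},-5 \right)}\right) + 276 = \left(18 - 21 \frac{4 - 5}{6 + 2 i}\right) + 276 = \left(18 - 21 \frac{6 - 2 i}{40} \left(-1\right)\right) + 276 = \left(18 - 21 \left(- \frac{6 - 2 i}{40}\right)\right) + 276 = \left(18 + \frac{21 \left(6 - 2 i\right)}{40}\right) + 276 = 294 + \frac{21 \left(6 - 2 i\right)}{40}$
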